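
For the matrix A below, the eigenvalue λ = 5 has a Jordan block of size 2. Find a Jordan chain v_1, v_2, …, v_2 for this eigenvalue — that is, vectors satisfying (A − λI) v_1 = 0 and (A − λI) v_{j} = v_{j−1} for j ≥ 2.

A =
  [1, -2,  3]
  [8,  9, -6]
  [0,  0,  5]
A Jordan chain for λ = 5 of length 2:
v_1 = (-4, 8, 0)ᵀ
v_2 = (1, 0, 0)ᵀ

Let N = A − (5)·I. We want v_2 with N^2 v_2 = 0 but N^1 v_2 ≠ 0; then v_{j-1} := N · v_j for j = 2, …, 2.

Pick v_2 = (1, 0, 0)ᵀ.
Then v_1 = N · v_2 = (-4, 8, 0)ᵀ.

Sanity check: (A − (5)·I) v_1 = (0, 0, 0)ᵀ = 0. ✓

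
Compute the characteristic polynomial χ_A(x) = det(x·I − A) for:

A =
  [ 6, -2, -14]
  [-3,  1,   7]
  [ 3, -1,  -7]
x^3

Expanding det(x·I − A) (e.g. by cofactor expansion or by noting that A is similar to its Jordan form J, which has the same characteristic polynomial as A) gives
  χ_A(x) = x^3
which factors as x^3. The eigenvalues (with algebraic multiplicities) are λ = 0 with multiplicity 3.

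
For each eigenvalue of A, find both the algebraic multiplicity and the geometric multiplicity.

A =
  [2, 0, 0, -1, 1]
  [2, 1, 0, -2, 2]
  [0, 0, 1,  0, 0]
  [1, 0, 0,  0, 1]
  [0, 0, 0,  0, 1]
λ = 1: alg = 5, geom = 4

Step 1 — factor the characteristic polynomial to read off the algebraic multiplicities:
  χ_A(x) = (x - 1)^5

Step 2 — compute geometric multiplicities via the rank-nullity identity g(λ) = n − rank(A − λI):
  rank(A − (1)·I) = 1, so dim ker(A − (1)·I) = n − 1 = 4

Summary:
  λ = 1: algebraic multiplicity = 5, geometric multiplicity = 4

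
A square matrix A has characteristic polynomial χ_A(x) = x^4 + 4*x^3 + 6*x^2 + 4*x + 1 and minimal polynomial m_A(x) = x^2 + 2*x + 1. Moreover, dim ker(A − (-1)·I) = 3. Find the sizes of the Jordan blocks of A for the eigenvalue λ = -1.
Block sizes for λ = -1: [2, 1, 1]

Step 1 — from the characteristic polynomial, algebraic multiplicity of λ = -1 is 4. From dim ker(A − (-1)·I) = 3, there are exactly 3 Jordan blocks for λ = -1.
Step 2 — from the minimal polynomial, the factor (x + 1)^2 tells us the largest block for λ = -1 has size 2.
Step 3 — with total size 4, 3 blocks, and largest block 2, the block sizes (in nonincreasing order) are [2, 1, 1].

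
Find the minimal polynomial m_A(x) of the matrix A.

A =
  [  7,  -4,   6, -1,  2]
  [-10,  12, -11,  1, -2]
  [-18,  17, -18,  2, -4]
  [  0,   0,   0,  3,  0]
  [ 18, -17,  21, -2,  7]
x^4 - 8*x^3 + 18*x^2 - 27

The characteristic polynomial is χ_A(x) = (x - 3)^4*(x + 1), so the eigenvalues are known. The minimal polynomial is
  m_A(x) = Π_λ (x − λ)^{k_λ}
where k_λ is the size of the *largest* Jordan block for λ (equivalently, the smallest k with (A − λI)^k v = 0 for every generalised eigenvector v of λ).

  λ = -1: largest Jordan block has size 1, contributing (x + 1)
  λ = 3: largest Jordan block has size 3, contributing (x − 3)^3

So m_A(x) = (x - 3)^3*(x + 1) = x^4 - 8*x^3 + 18*x^2 - 27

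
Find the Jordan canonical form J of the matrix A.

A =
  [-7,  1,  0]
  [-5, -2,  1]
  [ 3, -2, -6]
J_3(-5)

The characteristic polynomial is
  det(x·I − A) = x^3 + 15*x^2 + 75*x + 125 = (x + 5)^3

Eigenvalues and multiplicities (the geometric multiplicity of λ is n − rank(A − λI), which equals the number of Jordan blocks for λ):
  λ = -5: algebraic multiplicity = 3, geometric multiplicity = 1

Determining the block sizes for each eigenvalue:
  λ = -5: one block (gm = 1), so the single block has size am = 3 → block sizes [3]

Assembling the blocks gives a Jordan form
J =
  [-5,  1,  0]
  [ 0, -5,  1]
  [ 0,  0, -5]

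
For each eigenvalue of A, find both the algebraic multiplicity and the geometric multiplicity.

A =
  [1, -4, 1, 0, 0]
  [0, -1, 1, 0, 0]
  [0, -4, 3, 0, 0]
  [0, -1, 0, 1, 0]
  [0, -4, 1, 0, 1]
λ = 1: alg = 5, geom = 3

Step 1 — factor the characteristic polynomial to read off the algebraic multiplicities:
  χ_A(x) = (x - 1)^5

Step 2 — compute geometric multiplicities via the rank-nullity identity g(λ) = n − rank(A − λI):
  rank(A − (1)·I) = 2, so dim ker(A − (1)·I) = n − 2 = 3

Summary:
  λ = 1: algebraic multiplicity = 5, geometric multiplicity = 3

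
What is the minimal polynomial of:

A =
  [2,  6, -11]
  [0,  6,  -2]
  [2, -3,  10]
x^3 - 18*x^2 + 108*x - 216

The characteristic polynomial is χ_A(x) = (x - 6)^3, so the eigenvalues are known. The minimal polynomial is
  m_A(x) = Π_λ (x − λ)^{k_λ}
where k_λ is the size of the *largest* Jordan block for λ (equivalently, the smallest k with (A − λI)^k v = 0 for every generalised eigenvector v of λ).

  λ = 6: largest Jordan block has size 3, contributing (x − 6)^3

So m_A(x) = (x - 6)^3 = x^3 - 18*x^2 + 108*x - 216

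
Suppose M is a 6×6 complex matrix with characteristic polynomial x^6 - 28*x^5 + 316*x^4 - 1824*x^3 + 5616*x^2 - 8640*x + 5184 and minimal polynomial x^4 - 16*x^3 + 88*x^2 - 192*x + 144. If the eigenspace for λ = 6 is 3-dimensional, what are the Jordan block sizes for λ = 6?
Block sizes for λ = 6: [2, 1, 1]

Step 1 — from the characteristic polynomial, algebraic multiplicity of λ = 6 is 4. From dim ker(M − (6)·I) = 3, there are exactly 3 Jordan blocks for λ = 6.
Step 2 — from the minimal polynomial, the factor (x − 6)^2 tells us the largest block for λ = 6 has size 2.
Step 3 — with total size 4, 3 blocks, and largest block 2, the block sizes (in nonincreasing order) are [2, 1, 1].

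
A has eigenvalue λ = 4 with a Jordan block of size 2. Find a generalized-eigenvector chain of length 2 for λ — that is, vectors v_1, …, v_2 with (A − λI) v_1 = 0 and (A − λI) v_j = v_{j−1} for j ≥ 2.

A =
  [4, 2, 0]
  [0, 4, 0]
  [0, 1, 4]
A Jordan chain for λ = 4 of length 2:
v_1 = (2, 0, 1)ᵀ
v_2 = (0, 1, 0)ᵀ

Let N = A − (4)·I. We want v_2 with N^2 v_2 = 0 but N^1 v_2 ≠ 0; then v_{j-1} := N · v_j for j = 2, …, 2.

Pick v_2 = (0, 1, 0)ᵀ.
Then v_1 = N · v_2 = (2, 0, 1)ᵀ.

Sanity check: (A − (4)·I) v_1 = (0, 0, 0)ᵀ = 0. ✓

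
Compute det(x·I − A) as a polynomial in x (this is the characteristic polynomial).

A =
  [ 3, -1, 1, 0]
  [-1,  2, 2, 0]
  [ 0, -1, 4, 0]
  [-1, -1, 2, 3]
x^4 - 12*x^3 + 54*x^2 - 108*x + 81

Expanding det(x·I − A) (e.g. by cofactor expansion or by noting that A is similar to its Jordan form J, which has the same characteristic polynomial as A) gives
  χ_A(x) = x^4 - 12*x^3 + 54*x^2 - 108*x + 81
which factors as (x - 3)^4. The eigenvalues (with algebraic multiplicities) are λ = 3 with multiplicity 4.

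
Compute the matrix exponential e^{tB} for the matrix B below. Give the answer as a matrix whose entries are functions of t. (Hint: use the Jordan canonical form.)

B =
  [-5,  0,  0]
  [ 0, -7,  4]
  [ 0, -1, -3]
e^{tB} =
  [exp(-5*t), 0, 0]
  [0, -2*t*exp(-5*t) + exp(-5*t), 4*t*exp(-5*t)]
  [0, -t*exp(-5*t), 2*t*exp(-5*t) + exp(-5*t)]

Strategy: write B = P · J · P⁻¹ where J is a Jordan canonical form, so e^{tB} = P · e^{tJ} · P⁻¹, and e^{tJ} can be computed block-by-block.

B has Jordan form
J =
  [-5,  1,  0]
  [ 0, -5,  0]
  [ 0,  0, -5]
(up to reordering of blocks).

Per-block formulas:
  For a 1×1 block at λ = -5: exp(t · [-5]) = [e^(-5t)].
  For a 2×2 Jordan block J_2(-5): exp(t · J_2(-5)) = e^(-5t)·(I + t·N), where N is the 2×2 nilpotent shift.

After assembling e^{tJ} and conjugating by P, we get:

e^{tB} =
  [exp(-5*t), 0, 0]
  [0, -2*t*exp(-5*t) + exp(-5*t), 4*t*exp(-5*t)]
  [0, -t*exp(-5*t), 2*t*exp(-5*t) + exp(-5*t)]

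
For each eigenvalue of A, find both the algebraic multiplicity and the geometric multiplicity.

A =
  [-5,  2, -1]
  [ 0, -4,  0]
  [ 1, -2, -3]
λ = -4: alg = 3, geom = 2

Step 1 — factor the characteristic polynomial to read off the algebraic multiplicities:
  χ_A(x) = (x + 4)^3

Step 2 — compute geometric multiplicities via the rank-nullity identity g(λ) = n − rank(A − λI):
  rank(A − (-4)·I) = 1, so dim ker(A − (-4)·I) = n − 1 = 2

Summary:
  λ = -4: algebraic multiplicity = 3, geometric multiplicity = 2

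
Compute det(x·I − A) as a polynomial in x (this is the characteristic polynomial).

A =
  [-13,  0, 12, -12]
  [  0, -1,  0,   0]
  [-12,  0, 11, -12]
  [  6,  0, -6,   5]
x^4 - 2*x^3 - 12*x^2 - 14*x - 5

Expanding det(x·I − A) (e.g. by cofactor expansion or by noting that A is similar to its Jordan form J, which has the same characteristic polynomial as A) gives
  χ_A(x) = x^4 - 2*x^3 - 12*x^2 - 14*x - 5
which factors as (x - 5)*(x + 1)^3. The eigenvalues (with algebraic multiplicities) are λ = -1 with multiplicity 3, λ = 5 with multiplicity 1.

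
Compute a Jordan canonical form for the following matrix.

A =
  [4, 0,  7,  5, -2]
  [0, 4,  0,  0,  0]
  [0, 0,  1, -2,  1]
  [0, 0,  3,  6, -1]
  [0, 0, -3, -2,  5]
J_2(4) ⊕ J_2(4) ⊕ J_1(4)

The characteristic polynomial is
  det(x·I − A) = x^5 - 20*x^4 + 160*x^3 - 640*x^2 + 1280*x - 1024 = (x - 4)^5

Eigenvalues and multiplicities (the geometric multiplicity of λ is n − rank(A − λI), which equals the number of Jordan blocks for λ):
  λ = 4: algebraic multiplicity = 5, geometric multiplicity = 3

Determining the block sizes for each eigenvalue:
  λ = 4: with am = 5 and gm = 3, the partition is not yet determined (e.g. several partitions of 5 into 3 parts exist). Let N = A − (4)·I. Computing rank(N^1) = 2, rank(N^2) = 0; the number of blocks of size ≥ j is rank(N^{j−1}) − rank(N^j), giving [3, 2]. So we have 2 block(s) of size 2, 1 block(s) of size 1 → block sizes [2, 2, 1]

Assembling the blocks gives a Jordan form
J =
  [4, 1, 0, 0, 0]
  [0, 4, 0, 0, 0]
  [0, 0, 4, 1, 0]
  [0, 0, 0, 4, 0]
  [0, 0, 0, 0, 4]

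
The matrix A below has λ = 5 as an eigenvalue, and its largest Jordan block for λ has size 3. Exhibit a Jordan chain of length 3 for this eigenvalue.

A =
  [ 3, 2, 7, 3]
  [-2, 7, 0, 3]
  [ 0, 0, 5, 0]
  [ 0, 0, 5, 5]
A Jordan chain for λ = 5 of length 3:
v_1 = (1, 1, 0, 0)ᵀ
v_2 = (7, 0, 0, 5)ᵀ
v_3 = (0, 0, 1, 0)ᵀ

Let N = A − (5)·I. We want v_3 with N^3 v_3 = 0 but N^2 v_3 ≠ 0; then v_{j-1} := N · v_j for j = 3, …, 2.

Pick v_3 = (0, 0, 1, 0)ᵀ.
Then v_2 = N · v_3 = (7, 0, 0, 5)ᵀ.
Then v_1 = N · v_2 = (1, 1, 0, 0)ᵀ.

Sanity check: (A − (5)·I) v_1 = (0, 0, 0, 0)ᵀ = 0. ✓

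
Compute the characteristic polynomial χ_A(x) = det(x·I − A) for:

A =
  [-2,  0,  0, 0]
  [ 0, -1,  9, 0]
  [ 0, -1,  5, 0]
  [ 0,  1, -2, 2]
x^4 - 4*x^3 + 16*x - 16

Expanding det(x·I − A) (e.g. by cofactor expansion or by noting that A is similar to its Jordan form J, which has the same characteristic polynomial as A) gives
  χ_A(x) = x^4 - 4*x^3 + 16*x - 16
which factors as (x - 2)^3*(x + 2). The eigenvalues (with algebraic multiplicities) are λ = -2 with multiplicity 1, λ = 2 with multiplicity 3.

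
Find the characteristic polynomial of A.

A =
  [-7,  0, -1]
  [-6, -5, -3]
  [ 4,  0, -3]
x^3 + 15*x^2 + 75*x + 125

Expanding det(x·I − A) (e.g. by cofactor expansion or by noting that A is similar to its Jordan form J, which has the same characteristic polynomial as A) gives
  χ_A(x) = x^3 + 15*x^2 + 75*x + 125
which factors as (x + 5)^3. The eigenvalues (with algebraic multiplicities) are λ = -5 with multiplicity 3.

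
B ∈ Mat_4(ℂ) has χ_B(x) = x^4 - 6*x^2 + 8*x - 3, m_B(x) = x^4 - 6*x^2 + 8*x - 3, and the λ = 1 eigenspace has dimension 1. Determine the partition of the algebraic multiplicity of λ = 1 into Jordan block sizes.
Block sizes for λ = 1: [3]

Step 1 — from the characteristic polynomial, algebraic multiplicity of λ = 1 is 3. From dim ker(B − (1)·I) = 1, there are exactly 1 Jordan blocks for λ = 1.
Step 2 — from the minimal polynomial, the factor (x − 1)^3 tells us the largest block for λ = 1 has size 3.
Step 3 — with total size 3, 1 blocks, and largest block 3, the block sizes (in nonincreasing order) are [3].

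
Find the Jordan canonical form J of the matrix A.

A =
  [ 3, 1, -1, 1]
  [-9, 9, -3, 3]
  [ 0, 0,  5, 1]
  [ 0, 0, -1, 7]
J_2(6) ⊕ J_2(6)

The characteristic polynomial is
  det(x·I − A) = x^4 - 24*x^3 + 216*x^2 - 864*x + 1296 = (x - 6)^4

Eigenvalues and multiplicities (the geometric multiplicity of λ is n − rank(A − λI), which equals the number of Jordan blocks for λ):
  λ = 6: algebraic multiplicity = 4, geometric multiplicity = 2

Determining the block sizes for each eigenvalue:
  λ = 6: with am = 4 and gm = 2, the partition is not yet determined (e.g. several partitions of 4 into 2 parts exist). Let N = A − (6)·I. Computing rank(N^1) = 2, rank(N^2) = 0; the number of blocks of size ≥ j is rank(N^{j−1}) − rank(N^j), giving [2, 2]. So we have 2 block(s) of size 2 → block sizes [2, 2]

Assembling the blocks gives a Jordan form
J =
  [6, 1, 0, 0]
  [0, 6, 0, 0]
  [0, 0, 6, 1]
  [0, 0, 0, 6]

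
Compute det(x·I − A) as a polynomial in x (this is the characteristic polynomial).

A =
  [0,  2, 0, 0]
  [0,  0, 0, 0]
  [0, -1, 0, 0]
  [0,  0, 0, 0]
x^4

Expanding det(x·I − A) (e.g. by cofactor expansion or by noting that A is similar to its Jordan form J, which has the same characteristic polynomial as A) gives
  χ_A(x) = x^4
which factors as x^4. The eigenvalues (with algebraic multiplicities) are λ = 0 with multiplicity 4.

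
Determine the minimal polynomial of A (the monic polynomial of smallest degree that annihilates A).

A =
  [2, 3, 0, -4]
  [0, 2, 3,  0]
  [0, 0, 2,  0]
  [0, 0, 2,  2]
x^3 - 6*x^2 + 12*x - 8

The characteristic polynomial is χ_A(x) = (x - 2)^4, so the eigenvalues are known. The minimal polynomial is
  m_A(x) = Π_λ (x − λ)^{k_λ}
where k_λ is the size of the *largest* Jordan block for λ (equivalently, the smallest k with (A − λI)^k v = 0 for every generalised eigenvector v of λ).

  λ = 2: largest Jordan block has size 3, contributing (x − 2)^3

So m_A(x) = (x - 2)^3 = x^3 - 6*x^2 + 12*x - 8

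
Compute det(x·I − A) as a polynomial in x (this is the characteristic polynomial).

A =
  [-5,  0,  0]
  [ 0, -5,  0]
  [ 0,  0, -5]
x^3 + 15*x^2 + 75*x + 125

Expanding det(x·I − A) (e.g. by cofactor expansion or by noting that A is similar to its Jordan form J, which has the same characteristic polynomial as A) gives
  χ_A(x) = x^3 + 15*x^2 + 75*x + 125
which factors as (x + 5)^3. The eigenvalues (with algebraic multiplicities) are λ = -5 with multiplicity 3.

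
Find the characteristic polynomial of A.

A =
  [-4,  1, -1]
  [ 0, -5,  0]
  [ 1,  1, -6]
x^3 + 15*x^2 + 75*x + 125

Expanding det(x·I − A) (e.g. by cofactor expansion or by noting that A is similar to its Jordan form J, which has the same characteristic polynomial as A) gives
  χ_A(x) = x^3 + 15*x^2 + 75*x + 125
which factors as (x + 5)^3. The eigenvalues (with algebraic multiplicities) are λ = -5 with multiplicity 3.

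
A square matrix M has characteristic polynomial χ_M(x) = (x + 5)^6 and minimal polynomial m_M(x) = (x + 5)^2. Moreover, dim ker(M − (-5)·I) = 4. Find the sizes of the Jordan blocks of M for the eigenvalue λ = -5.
Block sizes for λ = -5: [2, 2, 1, 1]

Step 1 — from the characteristic polynomial, algebraic multiplicity of λ = -5 is 6. From dim ker(M − (-5)·I) = 4, there are exactly 4 Jordan blocks for λ = -5.
Step 2 — from the minimal polynomial, the factor (x + 5)^2 tells us the largest block for λ = -5 has size 2.
Step 3 — with total size 6, 4 blocks, and largest block 2, the block sizes (in nonincreasing order) are [2, 2, 1, 1].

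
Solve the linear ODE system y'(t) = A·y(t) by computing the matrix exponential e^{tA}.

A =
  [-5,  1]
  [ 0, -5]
e^{tA} =
  [exp(-5*t), t*exp(-5*t)]
  [0, exp(-5*t)]

Strategy: write A = P · J · P⁻¹ where J is a Jordan canonical form, so e^{tA} = P · e^{tJ} · P⁻¹, and e^{tJ} can be computed block-by-block.

A has Jordan form
J =
  [-5,  1]
  [ 0, -5]
(up to reordering of blocks).

Per-block formulas:
  For a 2×2 Jordan block J_2(-5): exp(t · J_2(-5)) = e^(-5t)·(I + t·N), where N is the 2×2 nilpotent shift.

After assembling e^{tJ} and conjugating by P, we get:

e^{tA} =
  [exp(-5*t), t*exp(-5*t)]
  [0, exp(-5*t)]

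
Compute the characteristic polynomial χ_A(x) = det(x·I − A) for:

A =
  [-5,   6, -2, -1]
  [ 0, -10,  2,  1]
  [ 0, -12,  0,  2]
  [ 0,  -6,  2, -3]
x^4 + 18*x^3 + 121*x^2 + 360*x + 400

Expanding det(x·I − A) (e.g. by cofactor expansion or by noting that A is similar to its Jordan form J, which has the same characteristic polynomial as A) gives
  χ_A(x) = x^4 + 18*x^3 + 121*x^2 + 360*x + 400
which factors as (x + 4)^2*(x + 5)^2. The eigenvalues (with algebraic multiplicities) are λ = -5 with multiplicity 2, λ = -4 with multiplicity 2.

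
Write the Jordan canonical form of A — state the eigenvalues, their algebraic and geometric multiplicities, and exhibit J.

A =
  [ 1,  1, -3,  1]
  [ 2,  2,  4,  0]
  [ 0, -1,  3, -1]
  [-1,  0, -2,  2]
J_3(2) ⊕ J_1(2)

The characteristic polynomial is
  det(x·I − A) = x^4 - 8*x^3 + 24*x^2 - 32*x + 16 = (x - 2)^4

Eigenvalues and multiplicities (the geometric multiplicity of λ is n − rank(A − λI), which equals the number of Jordan blocks for λ):
  λ = 2: algebraic multiplicity = 4, geometric multiplicity = 2

Determining the block sizes for each eigenvalue:
  λ = 2: with am = 4 and gm = 2, the partition is not yet determined (e.g. several partitions of 4 into 2 parts exist). Let N = A − (2)·I. Computing rank(N^1) = 2, rank(N^2) = 1, rank(N^3) = 0; the number of blocks of size ≥ j is rank(N^{j−1}) − rank(N^j), giving [2, 1, 1]. So we have 1 block(s) of size 3, 1 block(s) of size 1 → block sizes [3, 1]

Assembling the blocks gives a Jordan form
J =
  [2, 1, 0, 0]
  [0, 2, 1, 0]
  [0, 0, 2, 0]
  [0, 0, 0, 2]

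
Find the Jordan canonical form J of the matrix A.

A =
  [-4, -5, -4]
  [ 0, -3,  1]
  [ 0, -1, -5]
J_3(-4)

The characteristic polynomial is
  det(x·I − A) = x^3 + 12*x^2 + 48*x + 64 = (x + 4)^3

Eigenvalues and multiplicities (the geometric multiplicity of λ is n − rank(A − λI), which equals the number of Jordan blocks for λ):
  λ = -4: algebraic multiplicity = 3, geometric multiplicity = 1

Determining the block sizes for each eigenvalue:
  λ = -4: one block (gm = 1), so the single block has size am = 3 → block sizes [3]

Assembling the blocks gives a Jordan form
J =
  [-4,  1,  0]
  [ 0, -4,  1]
  [ 0,  0, -4]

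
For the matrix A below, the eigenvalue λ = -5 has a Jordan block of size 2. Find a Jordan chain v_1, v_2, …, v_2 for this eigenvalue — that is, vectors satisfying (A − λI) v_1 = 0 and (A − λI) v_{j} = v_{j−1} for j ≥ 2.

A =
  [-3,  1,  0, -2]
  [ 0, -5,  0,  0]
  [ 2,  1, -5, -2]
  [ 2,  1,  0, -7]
A Jordan chain for λ = -5 of length 2:
v_1 = (2, 0, 2, 2)ᵀ
v_2 = (1, 0, 0, 0)ᵀ

Let N = A − (-5)·I. We want v_2 with N^2 v_2 = 0 but N^1 v_2 ≠ 0; then v_{j-1} := N · v_j for j = 2, …, 2.

Pick v_2 = (1, 0, 0, 0)ᵀ.
Then v_1 = N · v_2 = (2, 0, 2, 2)ᵀ.

Sanity check: (A − (-5)·I) v_1 = (0, 0, 0, 0)ᵀ = 0. ✓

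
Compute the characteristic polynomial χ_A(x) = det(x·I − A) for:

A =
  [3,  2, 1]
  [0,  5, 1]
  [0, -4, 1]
x^3 - 9*x^2 + 27*x - 27

Expanding det(x·I − A) (e.g. by cofactor expansion or by noting that A is similar to its Jordan form J, which has the same characteristic polynomial as A) gives
  χ_A(x) = x^3 - 9*x^2 + 27*x - 27
which factors as (x - 3)^3. The eigenvalues (with algebraic multiplicities) are λ = 3 with multiplicity 3.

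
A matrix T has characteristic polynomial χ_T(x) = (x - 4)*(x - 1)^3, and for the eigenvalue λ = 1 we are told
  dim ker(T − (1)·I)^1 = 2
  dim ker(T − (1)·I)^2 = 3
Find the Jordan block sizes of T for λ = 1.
Block sizes for λ = 1: [2, 1]

From the dimensions of kernels of powers, the number of Jordan blocks of size at least j is d_j − d_{j−1} where d_j = dim ker(N^j) (with d_0 = 0). Computing the differences gives [2, 1].
The number of blocks of size exactly k is (#blocks of size ≥ k) − (#blocks of size ≥ k + 1), so the partition is: 1 block(s) of size 1, 1 block(s) of size 2.
In nonincreasing order the block sizes are [2, 1].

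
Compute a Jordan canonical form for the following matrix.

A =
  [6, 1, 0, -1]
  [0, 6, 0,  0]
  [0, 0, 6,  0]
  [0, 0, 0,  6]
J_2(6) ⊕ J_1(6) ⊕ J_1(6)

The characteristic polynomial is
  det(x·I − A) = x^4 - 24*x^3 + 216*x^2 - 864*x + 1296 = (x - 6)^4

Eigenvalues and multiplicities (the geometric multiplicity of λ is n − rank(A − λI), which equals the number of Jordan blocks for λ):
  λ = 6: algebraic multiplicity = 4, geometric multiplicity = 3

Determining the block sizes for each eigenvalue:
  λ = 6: 3 blocks summing to 4 forces exactly one block of size 2 and the rest size 1 → block sizes [2, 1, 1]

Assembling the blocks gives a Jordan form
J =
  [6, 1, 0, 0]
  [0, 6, 0, 0]
  [0, 0, 6, 0]
  [0, 0, 0, 6]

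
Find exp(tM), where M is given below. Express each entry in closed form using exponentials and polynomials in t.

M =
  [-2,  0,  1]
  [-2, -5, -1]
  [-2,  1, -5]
e^{tM} =
  [t^2*exp(-4*t) + 2*t*exp(-4*t) + exp(-4*t), t^2*exp(-4*t)/2, t^2*exp(-4*t)/2 + t*exp(-4*t)]
  [-2*t*exp(-4*t), -t*exp(-4*t) + exp(-4*t), -t*exp(-4*t)]
  [-2*t^2*exp(-4*t) - 2*t*exp(-4*t), -t^2*exp(-4*t) + t*exp(-4*t), -t^2*exp(-4*t) - t*exp(-4*t) + exp(-4*t)]

Strategy: write M = P · J · P⁻¹ where J is a Jordan canonical form, so e^{tM} = P · e^{tJ} · P⁻¹, and e^{tJ} can be computed block-by-block.

M has Jordan form
J =
  [-4,  1,  0]
  [ 0, -4,  1]
  [ 0,  0, -4]
(up to reordering of blocks).

Per-block formulas:
  For a 3×3 Jordan block J_3(-4): exp(t · J_3(-4)) = e^(-4t)·(I + t·N + (t^2/2)·N^2), where N is the 3×3 nilpotent shift.

After assembling e^{tJ} and conjugating by P, we get:

e^{tM} =
  [t^2*exp(-4*t) + 2*t*exp(-4*t) + exp(-4*t), t^2*exp(-4*t)/2, t^2*exp(-4*t)/2 + t*exp(-4*t)]
  [-2*t*exp(-4*t), -t*exp(-4*t) + exp(-4*t), -t*exp(-4*t)]
  [-2*t^2*exp(-4*t) - 2*t*exp(-4*t), -t^2*exp(-4*t) + t*exp(-4*t), -t^2*exp(-4*t) - t*exp(-4*t) + exp(-4*t)]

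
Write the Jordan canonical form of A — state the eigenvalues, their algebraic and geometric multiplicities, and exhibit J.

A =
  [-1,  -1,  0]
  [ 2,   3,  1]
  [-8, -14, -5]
J_3(-1)

The characteristic polynomial is
  det(x·I − A) = x^3 + 3*x^2 + 3*x + 1 = (x + 1)^3

Eigenvalues and multiplicities (the geometric multiplicity of λ is n − rank(A − λI), which equals the number of Jordan blocks for λ):
  λ = -1: algebraic multiplicity = 3, geometric multiplicity = 1

Determining the block sizes for each eigenvalue:
  λ = -1: one block (gm = 1), so the single block has size am = 3 → block sizes [3]

Assembling the blocks gives a Jordan form
J =
  [-1,  1,  0]
  [ 0, -1,  1]
  [ 0,  0, -1]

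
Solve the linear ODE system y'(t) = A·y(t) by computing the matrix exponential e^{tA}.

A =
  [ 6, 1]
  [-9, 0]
e^{tA} =
  [3*t*exp(3*t) + exp(3*t), t*exp(3*t)]
  [-9*t*exp(3*t), -3*t*exp(3*t) + exp(3*t)]

Strategy: write A = P · J · P⁻¹ where J is a Jordan canonical form, so e^{tA} = P · e^{tJ} · P⁻¹, and e^{tJ} can be computed block-by-block.

A has Jordan form
J =
  [3, 1]
  [0, 3]
(up to reordering of blocks).

Per-block formulas:
  For a 2×2 Jordan block J_2(3): exp(t · J_2(3)) = e^(3t)·(I + t·N), where N is the 2×2 nilpotent shift.

After assembling e^{tJ} and conjugating by P, we get:

e^{tA} =
  [3*t*exp(3*t) + exp(3*t), t*exp(3*t)]
  [-9*t*exp(3*t), -3*t*exp(3*t) + exp(3*t)]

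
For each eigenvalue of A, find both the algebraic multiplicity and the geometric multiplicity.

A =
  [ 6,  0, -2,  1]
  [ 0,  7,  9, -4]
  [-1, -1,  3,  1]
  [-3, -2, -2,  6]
λ = 5: alg = 2, geom = 1; λ = 6: alg = 2, geom = 1

Step 1 — factor the characteristic polynomial to read off the algebraic multiplicities:
  χ_A(x) = (x - 6)^2*(x - 5)^2

Step 2 — compute geometric multiplicities via the rank-nullity identity g(λ) = n − rank(A − λI):
  rank(A − (5)·I) = 3, so dim ker(A − (5)·I) = n − 3 = 1
  rank(A − (6)·I) = 3, so dim ker(A − (6)·I) = n − 3 = 1

Summary:
  λ = 5: algebraic multiplicity = 2, geometric multiplicity = 1
  λ = 6: algebraic multiplicity = 2, geometric multiplicity = 1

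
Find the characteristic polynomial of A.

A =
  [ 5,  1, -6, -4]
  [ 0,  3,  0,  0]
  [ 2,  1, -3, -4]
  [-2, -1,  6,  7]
x^4 - 12*x^3 + 54*x^2 - 108*x + 81

Expanding det(x·I − A) (e.g. by cofactor expansion or by noting that A is similar to its Jordan form J, which has the same characteristic polynomial as A) gives
  χ_A(x) = x^4 - 12*x^3 + 54*x^2 - 108*x + 81
which factors as (x - 3)^4. The eigenvalues (with algebraic multiplicities) are λ = 3 with multiplicity 4.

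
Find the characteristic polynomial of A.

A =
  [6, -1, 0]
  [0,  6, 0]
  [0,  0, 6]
x^3 - 18*x^2 + 108*x - 216

Expanding det(x·I − A) (e.g. by cofactor expansion or by noting that A is similar to its Jordan form J, which has the same characteristic polynomial as A) gives
  χ_A(x) = x^3 - 18*x^2 + 108*x - 216
which factors as (x - 6)^3. The eigenvalues (with algebraic multiplicities) are λ = 6 with multiplicity 3.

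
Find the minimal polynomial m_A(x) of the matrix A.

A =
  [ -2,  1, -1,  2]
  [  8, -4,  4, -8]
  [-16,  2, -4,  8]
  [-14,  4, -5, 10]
x^2

The characteristic polynomial is χ_A(x) = x^4, so the eigenvalues are known. The minimal polynomial is
  m_A(x) = Π_λ (x − λ)^{k_λ}
where k_λ is the size of the *largest* Jordan block for λ (equivalently, the smallest k with (A − λI)^k v = 0 for every generalised eigenvector v of λ).

  λ = 0: largest Jordan block has size 2, contributing (x − 0)^2

So m_A(x) = x^2 = x^2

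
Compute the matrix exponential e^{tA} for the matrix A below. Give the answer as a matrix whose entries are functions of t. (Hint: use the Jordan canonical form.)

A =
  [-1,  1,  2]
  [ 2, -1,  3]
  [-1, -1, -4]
e^{tA} =
  [t^2*exp(-2*t)/2 + t*exp(-2*t) + exp(-2*t), t*exp(-2*t), t^2*exp(-2*t)/2 + 2*t*exp(-2*t)]
  [t^2*exp(-2*t)/2 + 2*t*exp(-2*t), t*exp(-2*t) + exp(-2*t), t^2*exp(-2*t)/2 + 3*t*exp(-2*t)]
  [-t^2*exp(-2*t)/2 - t*exp(-2*t), -t*exp(-2*t), -t^2*exp(-2*t)/2 - 2*t*exp(-2*t) + exp(-2*t)]

Strategy: write A = P · J · P⁻¹ where J is a Jordan canonical form, so e^{tA} = P · e^{tJ} · P⁻¹, and e^{tJ} can be computed block-by-block.

A has Jordan form
J =
  [-2,  1,  0]
  [ 0, -2,  1]
  [ 0,  0, -2]
(up to reordering of blocks).

Per-block formulas:
  For a 3×3 Jordan block J_3(-2): exp(t · J_3(-2)) = e^(-2t)·(I + t·N + (t^2/2)·N^2), where N is the 3×3 nilpotent shift.

After assembling e^{tJ} and conjugating by P, we get:

e^{tA} =
  [t^2*exp(-2*t)/2 + t*exp(-2*t) + exp(-2*t), t*exp(-2*t), t^2*exp(-2*t)/2 + 2*t*exp(-2*t)]
  [t^2*exp(-2*t)/2 + 2*t*exp(-2*t), t*exp(-2*t) + exp(-2*t), t^2*exp(-2*t)/2 + 3*t*exp(-2*t)]
  [-t^2*exp(-2*t)/2 - t*exp(-2*t), -t*exp(-2*t), -t^2*exp(-2*t)/2 - 2*t*exp(-2*t) + exp(-2*t)]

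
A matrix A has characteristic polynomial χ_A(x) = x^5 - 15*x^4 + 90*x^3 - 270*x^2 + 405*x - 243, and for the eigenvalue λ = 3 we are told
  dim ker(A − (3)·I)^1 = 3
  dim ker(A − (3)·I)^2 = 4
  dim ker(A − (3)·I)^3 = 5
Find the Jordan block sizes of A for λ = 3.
Block sizes for λ = 3: [3, 1, 1]

From the dimensions of kernels of powers, the number of Jordan blocks of size at least j is d_j − d_{j−1} where d_j = dim ker(N^j) (with d_0 = 0). Computing the differences gives [3, 1, 1].
The number of blocks of size exactly k is (#blocks of size ≥ k) − (#blocks of size ≥ k + 1), so the partition is: 2 block(s) of size 1, 1 block(s) of size 3.
In nonincreasing order the block sizes are [3, 1, 1].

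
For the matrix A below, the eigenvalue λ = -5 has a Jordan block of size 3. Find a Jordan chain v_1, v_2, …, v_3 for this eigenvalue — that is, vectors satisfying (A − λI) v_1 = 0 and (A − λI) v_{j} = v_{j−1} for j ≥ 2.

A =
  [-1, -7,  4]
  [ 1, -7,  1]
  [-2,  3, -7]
A Jordan chain for λ = -5 of length 3:
v_1 = (1, 0, -1)ᵀ
v_2 = (4, 1, -2)ᵀ
v_3 = (1, 0, 0)ᵀ

Let N = A − (-5)·I. We want v_3 with N^3 v_3 = 0 but N^2 v_3 ≠ 0; then v_{j-1} := N · v_j for j = 3, …, 2.

Pick v_3 = (1, 0, 0)ᵀ.
Then v_2 = N · v_3 = (4, 1, -2)ᵀ.
Then v_1 = N · v_2 = (1, 0, -1)ᵀ.

Sanity check: (A − (-5)·I) v_1 = (0, 0, 0)ᵀ = 0. ✓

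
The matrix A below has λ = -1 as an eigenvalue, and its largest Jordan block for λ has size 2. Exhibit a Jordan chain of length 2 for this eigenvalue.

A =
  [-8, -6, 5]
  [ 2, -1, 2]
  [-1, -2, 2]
A Jordan chain for λ = -1 of length 2:
v_1 = (-1, 2, 1)ᵀ
v_2 = (1, -1, 0)ᵀ

Let N = A − (-1)·I. We want v_2 with N^2 v_2 = 0 but N^1 v_2 ≠ 0; then v_{j-1} := N · v_j for j = 2, …, 2.

Pick v_2 = (1, -1, 0)ᵀ.
Then v_1 = N · v_2 = (-1, 2, 1)ᵀ.

Sanity check: (A − (-1)·I) v_1 = (0, 0, 0)ᵀ = 0. ✓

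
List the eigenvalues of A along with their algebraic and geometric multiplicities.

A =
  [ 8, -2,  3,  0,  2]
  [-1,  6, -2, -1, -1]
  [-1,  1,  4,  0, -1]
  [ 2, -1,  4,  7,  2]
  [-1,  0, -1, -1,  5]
λ = 6: alg = 5, geom = 2

Step 1 — factor the characteristic polynomial to read off the algebraic multiplicities:
  χ_A(x) = (x - 6)^5

Step 2 — compute geometric multiplicities via the rank-nullity identity g(λ) = n − rank(A − λI):
  rank(A − (6)·I) = 3, so dim ker(A − (6)·I) = n − 3 = 2

Summary:
  λ = 6: algebraic multiplicity = 5, geometric multiplicity = 2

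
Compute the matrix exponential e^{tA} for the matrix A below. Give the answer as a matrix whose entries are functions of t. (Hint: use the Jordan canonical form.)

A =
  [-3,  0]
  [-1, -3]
e^{tA} =
  [exp(-3*t), 0]
  [-t*exp(-3*t), exp(-3*t)]

Strategy: write A = P · J · P⁻¹ where J is a Jordan canonical form, so e^{tA} = P · e^{tJ} · P⁻¹, and e^{tJ} can be computed block-by-block.

A has Jordan form
J =
  [-3,  1]
  [ 0, -3]
(up to reordering of blocks).

Per-block formulas:
  For a 2×2 Jordan block J_2(-3): exp(t · J_2(-3)) = e^(-3t)·(I + t·N), where N is the 2×2 nilpotent shift.

After assembling e^{tJ} and conjugating by P, we get:

e^{tA} =
  [exp(-3*t), 0]
  [-t*exp(-3*t), exp(-3*t)]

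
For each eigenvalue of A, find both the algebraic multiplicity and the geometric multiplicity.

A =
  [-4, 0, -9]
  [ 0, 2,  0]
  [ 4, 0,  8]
λ = 2: alg = 3, geom = 2

Step 1 — factor the characteristic polynomial to read off the algebraic multiplicities:
  χ_A(x) = (x - 2)^3

Step 2 — compute geometric multiplicities via the rank-nullity identity g(λ) = n − rank(A − λI):
  rank(A − (2)·I) = 1, so dim ker(A − (2)·I) = n − 1 = 2

Summary:
  λ = 2: algebraic multiplicity = 3, geometric multiplicity = 2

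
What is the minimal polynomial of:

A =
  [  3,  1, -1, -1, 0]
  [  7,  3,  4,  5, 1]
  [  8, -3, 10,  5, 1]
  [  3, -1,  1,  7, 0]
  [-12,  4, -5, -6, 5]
x^4 - 22*x^3 + 181*x^2 - 660*x + 900

The characteristic polynomial is χ_A(x) = (x - 6)^3*(x - 5)^2, so the eigenvalues are known. The minimal polynomial is
  m_A(x) = Π_λ (x − λ)^{k_λ}
where k_λ is the size of the *largest* Jordan block for λ (equivalently, the smallest k with (A − λI)^k v = 0 for every generalised eigenvector v of λ).

  λ = 5: largest Jordan block has size 2, contributing (x − 5)^2
  λ = 6: largest Jordan block has size 2, contributing (x − 6)^2

So m_A(x) = (x - 6)^2*(x - 5)^2 = x^4 - 22*x^3 + 181*x^2 - 660*x + 900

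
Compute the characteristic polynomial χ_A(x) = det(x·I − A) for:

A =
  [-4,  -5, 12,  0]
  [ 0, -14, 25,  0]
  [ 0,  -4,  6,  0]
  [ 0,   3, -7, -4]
x^4 + 16*x^3 + 96*x^2 + 256*x + 256

Expanding det(x·I − A) (e.g. by cofactor expansion or by noting that A is similar to its Jordan form J, which has the same characteristic polynomial as A) gives
  χ_A(x) = x^4 + 16*x^3 + 96*x^2 + 256*x + 256
which factors as (x + 4)^4. The eigenvalues (with algebraic multiplicities) are λ = -4 with multiplicity 4.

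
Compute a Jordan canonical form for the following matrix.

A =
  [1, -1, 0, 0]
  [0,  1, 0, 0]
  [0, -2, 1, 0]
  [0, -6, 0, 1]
J_2(1) ⊕ J_1(1) ⊕ J_1(1)

The characteristic polynomial is
  det(x·I − A) = x^4 - 4*x^3 + 6*x^2 - 4*x + 1 = (x - 1)^4

Eigenvalues and multiplicities (the geometric multiplicity of λ is n − rank(A − λI), which equals the number of Jordan blocks for λ):
  λ = 1: algebraic multiplicity = 4, geometric multiplicity = 3

Determining the block sizes for each eigenvalue:
  λ = 1: 3 blocks summing to 4 forces exactly one block of size 2 and the rest size 1 → block sizes [2, 1, 1]

Assembling the blocks gives a Jordan form
J =
  [1, 1, 0, 0]
  [0, 1, 0, 0]
  [0, 0, 1, 0]
  [0, 0, 0, 1]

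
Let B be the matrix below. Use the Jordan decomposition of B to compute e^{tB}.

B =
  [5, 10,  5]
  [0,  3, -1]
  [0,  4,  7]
e^{tB} =
  [exp(5*t), 10*t*exp(5*t), 5*t*exp(5*t)]
  [0, -2*t*exp(5*t) + exp(5*t), -t*exp(5*t)]
  [0, 4*t*exp(5*t), 2*t*exp(5*t) + exp(5*t)]

Strategy: write B = P · J · P⁻¹ where J is a Jordan canonical form, so e^{tB} = P · e^{tJ} · P⁻¹, and e^{tJ} can be computed block-by-block.

B has Jordan form
J =
  [5, 1, 0]
  [0, 5, 0]
  [0, 0, 5]
(up to reordering of blocks).

Per-block formulas:
  For a 1×1 block at λ = 5: exp(t · [5]) = [e^(5t)].
  For a 2×2 Jordan block J_2(5): exp(t · J_2(5)) = e^(5t)·(I + t·N), where N is the 2×2 nilpotent shift.

After assembling e^{tJ} and conjugating by P, we get:

e^{tB} =
  [exp(5*t), 10*t*exp(5*t), 5*t*exp(5*t)]
  [0, -2*t*exp(5*t) + exp(5*t), -t*exp(5*t)]
  [0, 4*t*exp(5*t), 2*t*exp(5*t) + exp(5*t)]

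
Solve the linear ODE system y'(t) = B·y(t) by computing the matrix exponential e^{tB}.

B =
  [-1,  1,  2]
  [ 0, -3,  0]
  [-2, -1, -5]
e^{tB} =
  [2*t*exp(-3*t) + exp(-3*t), t*exp(-3*t), 2*t*exp(-3*t)]
  [0, exp(-3*t), 0]
  [-2*t*exp(-3*t), -t*exp(-3*t), -2*t*exp(-3*t) + exp(-3*t)]

Strategy: write B = P · J · P⁻¹ where J is a Jordan canonical form, so e^{tB} = P · e^{tJ} · P⁻¹, and e^{tJ} can be computed block-by-block.

B has Jordan form
J =
  [-3,  1,  0]
  [ 0, -3,  0]
  [ 0,  0, -3]
(up to reordering of blocks).

Per-block formulas:
  For a 1×1 block at λ = -3: exp(t · [-3]) = [e^(-3t)].
  For a 2×2 Jordan block J_2(-3): exp(t · J_2(-3)) = e^(-3t)·(I + t·N), where N is the 2×2 nilpotent shift.

After assembling e^{tJ} and conjugating by P, we get:

e^{tB} =
  [2*t*exp(-3*t) + exp(-3*t), t*exp(-3*t), 2*t*exp(-3*t)]
  [0, exp(-3*t), 0]
  [-2*t*exp(-3*t), -t*exp(-3*t), -2*t*exp(-3*t) + exp(-3*t)]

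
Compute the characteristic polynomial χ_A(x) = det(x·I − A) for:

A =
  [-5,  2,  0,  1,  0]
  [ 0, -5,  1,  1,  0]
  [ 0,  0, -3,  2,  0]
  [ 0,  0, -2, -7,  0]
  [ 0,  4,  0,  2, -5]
x^5 + 25*x^4 + 250*x^3 + 1250*x^2 + 3125*x + 3125

Expanding det(x·I − A) (e.g. by cofactor expansion or by noting that A is similar to its Jordan form J, which has the same characteristic polynomial as A) gives
  χ_A(x) = x^5 + 25*x^4 + 250*x^3 + 1250*x^2 + 3125*x + 3125
which factors as (x + 5)^5. The eigenvalues (with algebraic multiplicities) are λ = -5 with multiplicity 5.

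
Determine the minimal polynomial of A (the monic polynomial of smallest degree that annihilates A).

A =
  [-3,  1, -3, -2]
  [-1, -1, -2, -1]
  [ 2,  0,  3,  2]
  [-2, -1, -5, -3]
x^3 + 3*x^2 + 3*x + 1

The characteristic polynomial is χ_A(x) = (x + 1)^4, so the eigenvalues are known. The minimal polynomial is
  m_A(x) = Π_λ (x − λ)^{k_λ}
where k_λ is the size of the *largest* Jordan block for λ (equivalently, the smallest k with (A − λI)^k v = 0 for every generalised eigenvector v of λ).

  λ = -1: largest Jordan block has size 3, contributing (x + 1)^3

So m_A(x) = (x + 1)^3 = x^3 + 3*x^2 + 3*x + 1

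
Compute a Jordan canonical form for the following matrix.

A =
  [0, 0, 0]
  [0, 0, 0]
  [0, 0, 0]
J_1(0) ⊕ J_1(0) ⊕ J_1(0)

The characteristic polynomial is
  det(x·I − A) = x^3

Eigenvalues and multiplicities (the geometric multiplicity of λ is n − rank(A − λI), which equals the number of Jordan blocks for λ):
  λ = 0: algebraic multiplicity = 3, geometric multiplicity = 3

Determining the block sizes for each eigenvalue:
  λ = 0: gm = am = 3, so every block has size 1 → block sizes [1, 1, 1]

Assembling the blocks gives a Jordan form
J =
  [0, 0, 0]
  [0, 0, 0]
  [0, 0, 0]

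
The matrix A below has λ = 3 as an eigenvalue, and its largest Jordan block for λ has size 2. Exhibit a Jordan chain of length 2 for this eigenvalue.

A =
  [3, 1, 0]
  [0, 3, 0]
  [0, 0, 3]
A Jordan chain for λ = 3 of length 2:
v_1 = (1, 0, 0)ᵀ
v_2 = (0, 1, 0)ᵀ

Let N = A − (3)·I. We want v_2 with N^2 v_2 = 0 but N^1 v_2 ≠ 0; then v_{j-1} := N · v_j for j = 2, …, 2.

Pick v_2 = (0, 1, 0)ᵀ.
Then v_1 = N · v_2 = (1, 0, 0)ᵀ.

Sanity check: (A − (3)·I) v_1 = (0, 0, 0)ᵀ = 0. ✓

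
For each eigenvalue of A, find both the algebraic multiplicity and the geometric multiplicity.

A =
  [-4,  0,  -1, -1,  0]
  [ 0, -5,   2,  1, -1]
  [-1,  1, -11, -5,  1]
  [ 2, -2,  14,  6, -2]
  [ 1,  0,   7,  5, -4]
λ = -4: alg = 3, geom = 1; λ = -3: alg = 2, geom = 1

Step 1 — factor the characteristic polynomial to read off the algebraic multiplicities:
  χ_A(x) = (x + 3)^2*(x + 4)^3

Step 2 — compute geometric multiplicities via the rank-nullity identity g(λ) = n − rank(A − λI):
  rank(A − (-4)·I) = 4, so dim ker(A − (-4)·I) = n − 4 = 1
  rank(A − (-3)·I) = 4, so dim ker(A − (-3)·I) = n − 4 = 1

Summary:
  λ = -4: algebraic multiplicity = 3, geometric multiplicity = 1
  λ = -3: algebraic multiplicity = 2, geometric multiplicity = 1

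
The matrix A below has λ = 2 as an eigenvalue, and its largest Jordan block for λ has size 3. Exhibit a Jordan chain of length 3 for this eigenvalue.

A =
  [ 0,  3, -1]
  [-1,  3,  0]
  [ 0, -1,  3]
A Jordan chain for λ = 2 of length 3:
v_1 = (1, 1, 1)ᵀ
v_2 = (-2, -1, 0)ᵀ
v_3 = (1, 0, 0)ᵀ

Let N = A − (2)·I. We want v_3 with N^3 v_3 = 0 but N^2 v_3 ≠ 0; then v_{j-1} := N · v_j for j = 3, …, 2.

Pick v_3 = (1, 0, 0)ᵀ.
Then v_2 = N · v_3 = (-2, -1, 0)ᵀ.
Then v_1 = N · v_2 = (1, 1, 1)ᵀ.

Sanity check: (A − (2)·I) v_1 = (0, 0, 0)ᵀ = 0. ✓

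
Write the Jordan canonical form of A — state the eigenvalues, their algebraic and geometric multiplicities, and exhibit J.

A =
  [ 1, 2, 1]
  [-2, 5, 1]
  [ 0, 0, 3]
J_2(3) ⊕ J_1(3)

The characteristic polynomial is
  det(x·I − A) = x^3 - 9*x^2 + 27*x - 27 = (x - 3)^3

Eigenvalues and multiplicities (the geometric multiplicity of λ is n − rank(A − λI), which equals the number of Jordan blocks for λ):
  λ = 3: algebraic multiplicity = 3, geometric multiplicity = 2

Determining the block sizes for each eigenvalue:
  λ = 3: 2 blocks summing to 3 forces exactly one block of size 2 and the rest size 1 → block sizes [2, 1]

Assembling the blocks gives a Jordan form
J =
  [3, 1, 0]
  [0, 3, 0]
  [0, 0, 3]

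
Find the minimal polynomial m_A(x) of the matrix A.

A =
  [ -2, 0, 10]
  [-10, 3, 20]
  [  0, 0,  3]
x^2 - x - 6

The characteristic polynomial is χ_A(x) = (x - 3)^2*(x + 2), so the eigenvalues are known. The minimal polynomial is
  m_A(x) = Π_λ (x − λ)^{k_λ}
where k_λ is the size of the *largest* Jordan block for λ (equivalently, the smallest k with (A − λI)^k v = 0 for every generalised eigenvector v of λ).

  λ = -2: largest Jordan block has size 1, contributing (x + 2)
  λ = 3: largest Jordan block has size 1, contributing (x − 3)

So m_A(x) = (x - 3)*(x + 2) = x^2 - x - 6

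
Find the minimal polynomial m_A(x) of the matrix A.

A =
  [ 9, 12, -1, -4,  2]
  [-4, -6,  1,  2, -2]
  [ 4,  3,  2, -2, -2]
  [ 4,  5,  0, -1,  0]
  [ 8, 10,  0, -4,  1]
x^3 - 3*x^2 + 3*x - 1

The characteristic polynomial is χ_A(x) = (x - 1)^5, so the eigenvalues are known. The minimal polynomial is
  m_A(x) = Π_λ (x − λ)^{k_λ}
where k_λ is the size of the *largest* Jordan block for λ (equivalently, the smallest k with (A − λI)^k v = 0 for every generalised eigenvector v of λ).

  λ = 1: largest Jordan block has size 3, contributing (x − 1)^3

So m_A(x) = (x - 1)^3 = x^3 - 3*x^2 + 3*x - 1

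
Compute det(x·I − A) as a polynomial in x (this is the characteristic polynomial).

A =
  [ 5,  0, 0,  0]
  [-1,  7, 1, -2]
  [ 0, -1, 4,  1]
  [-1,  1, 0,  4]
x^4 - 20*x^3 + 150*x^2 - 500*x + 625

Expanding det(x·I − A) (e.g. by cofactor expansion or by noting that A is similar to its Jordan form J, which has the same characteristic polynomial as A) gives
  χ_A(x) = x^4 - 20*x^3 + 150*x^2 - 500*x + 625
which factors as (x - 5)^4. The eigenvalues (with algebraic multiplicities) are λ = 5 with multiplicity 4.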